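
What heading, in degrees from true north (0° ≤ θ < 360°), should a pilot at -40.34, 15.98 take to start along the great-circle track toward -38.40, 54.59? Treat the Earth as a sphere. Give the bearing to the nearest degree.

99°

Δλ = 54.59 − 15.98 = 38.61°.
θ = atan2( sin Δλ · cos φ₂ , cos φ₁ · sin φ₂ − sin φ₁ · cos φ₂ · cos Δλ )
  = atan2(0.48904, -0.07704) = 98.952° → normalised to [0°, 360°): 98.952°.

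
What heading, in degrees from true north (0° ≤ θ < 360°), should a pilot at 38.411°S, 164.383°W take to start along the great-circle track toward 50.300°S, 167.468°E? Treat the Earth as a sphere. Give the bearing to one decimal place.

230.0°

Δλ = 167.468 − -164.383 = 331.851°; wrapped into (−180°, 180°]: -28.149°.
θ = atan2( sin Δλ · cos φ₂ , cos φ₁ · sin φ₂ − sin φ₁ · cos φ₂ · cos Δλ )
  = atan2(-0.30135, -0.25296) = -130.011° → normalised to [0°, 360°): 229.989°.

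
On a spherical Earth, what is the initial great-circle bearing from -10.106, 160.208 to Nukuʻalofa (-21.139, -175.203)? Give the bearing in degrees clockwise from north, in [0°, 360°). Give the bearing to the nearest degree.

Δλ = -175.203 − 160.208 = -335.411°; wrapped into (−180°, 180°]: 24.589°.
θ = atan2( sin Δλ · cos φ₂ , cos φ₁ · sin φ₂ − sin φ₁ · cos φ₂ · cos Δλ )
  = atan2(0.38811, -0.20622) = 117.983° → normalised to [0°, 360°): 117.983°.

118°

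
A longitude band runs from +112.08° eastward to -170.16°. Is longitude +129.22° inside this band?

Yes

Band width going east from +112.08° to -170.16°: ((-170.16 − 112.08) mod 360) = 77.76°.
Offset of +129.22° east of the west edge: ((129.22 − 112.08) mod 360) = 17.14°.
17.14° ≤ 77.76° ⇒ inside.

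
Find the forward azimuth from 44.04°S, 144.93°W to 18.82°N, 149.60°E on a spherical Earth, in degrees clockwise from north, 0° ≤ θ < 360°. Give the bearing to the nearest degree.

Δλ = 149.60 − -144.93 = 294.53°; wrapped into (−180°, 180°]: -65.47°.
θ = atan2( sin Δλ · cos φ₂ , cos φ₁ · sin φ₂ − sin φ₁ · cos φ₂ · cos Δλ )
  = atan2(-0.86111, 0.50508) = -59.606° → normalised to [0°, 360°): 300.394°.

300°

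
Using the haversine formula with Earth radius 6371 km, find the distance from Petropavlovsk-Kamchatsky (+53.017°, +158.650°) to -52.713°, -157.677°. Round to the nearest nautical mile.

Δλ = -157.677 − 158.650 = -316.327°; wrapped into (−180°, 180°]: 43.673°.
Δφ = -52.713 − 53.017 = -105.730°.
a = sin²(Δφ/2) + cos φ₁ · cos φ₂ · sin²(Δλ/2) = 0.685974.
c = 2·atan2(√a, √(1−a)) = 1.95190 rad → d = 6371·c ≈ 12435.57 km ≈ 6714.67 nmi.

6715 nmi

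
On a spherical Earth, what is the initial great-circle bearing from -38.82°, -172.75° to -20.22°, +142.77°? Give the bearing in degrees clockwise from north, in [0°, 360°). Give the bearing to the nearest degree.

Δλ = 142.77 − -172.75 = 315.52°; wrapped into (−180°, 180°]: -44.48°.
θ = atan2( sin Δλ · cos φ₂ , cos φ₁ · sin φ₂ − sin φ₁ · cos φ₂ · cos Δλ )
  = atan2(-0.65748, 0.15042) = -77.113° → normalised to [0°, 360°): 282.887°.

283°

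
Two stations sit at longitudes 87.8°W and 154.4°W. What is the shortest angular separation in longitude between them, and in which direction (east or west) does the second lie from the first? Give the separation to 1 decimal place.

Raw difference: -154.4 − -87.8 = -66.6°.
Normalise into (−180°, 180°]: -66.6° stays -66.6°.
Negative ⇒ the second point lies to the west; separation 66.6°.

66.6° west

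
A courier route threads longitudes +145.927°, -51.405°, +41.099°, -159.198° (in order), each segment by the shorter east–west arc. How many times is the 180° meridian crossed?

2

Leg 1: +145.927° → -51.405°, shortest Δλ = 162.668° (east) — crosses 180°.
Leg 2: -51.405° → +41.099°, shortest Δλ = 92.504° (east) — does not cross 180°.
Leg 3: +41.099° → -159.198°, shortest Δλ = 159.703° (east) — crosses 180°.
Total crossings: 2.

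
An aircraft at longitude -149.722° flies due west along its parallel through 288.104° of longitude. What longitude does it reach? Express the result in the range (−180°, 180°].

Start at -149.722°; shift −288.104° → -437.826°.
-437.826° lies outside (−180°, 180°]; add 360° → -77.826°.

-77.826°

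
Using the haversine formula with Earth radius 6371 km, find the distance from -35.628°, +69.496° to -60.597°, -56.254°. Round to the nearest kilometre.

Δλ = -56.254 − 69.496 = -125.750°.
Δφ = -60.597 − -35.628 = -24.969°.
a = sin²(Δφ/2) + cos φ₁ · cos φ₂ · sin²(Δλ/2) = 0.362831.
c = 2·atan2(√a, √(1−a)) = 1.29289 rad → d = 6371·c ≈ 8237.03 km.

8237 km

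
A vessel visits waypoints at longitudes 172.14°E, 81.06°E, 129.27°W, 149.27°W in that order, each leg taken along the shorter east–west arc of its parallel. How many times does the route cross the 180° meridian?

1

Leg 1: +172.14° → +81.06°, shortest Δλ = -91.08° (west) — does not cross 180°.
Leg 2: +81.06° → -129.27°, shortest Δλ = 149.67° (east) — crosses 180°.
Leg 3: -129.27° → -149.27°, shortest Δλ = -20.0° (west) — does not cross 180°.
Total crossings: 1.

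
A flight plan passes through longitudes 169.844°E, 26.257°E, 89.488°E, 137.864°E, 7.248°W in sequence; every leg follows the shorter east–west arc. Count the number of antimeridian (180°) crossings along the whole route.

0

Leg 1: +169.844° → +26.257°, shortest Δλ = -143.587° (west) — does not cross 180°.
Leg 2: +26.257° → +89.488°, shortest Δλ = 63.231° (east) — does not cross 180°.
Leg 3: +89.488° → +137.864°, shortest Δλ = 48.376° (east) — does not cross 180°.
Leg 4: +137.864° → -7.248°, shortest Δλ = -145.112° (west) — does not cross 180°.
Total crossings: 0.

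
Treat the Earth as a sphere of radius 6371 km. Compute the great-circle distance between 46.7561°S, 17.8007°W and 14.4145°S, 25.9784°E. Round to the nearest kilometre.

5412 km

Δλ = 25.9784 − -17.8007 = 43.7791°.
Δφ = -14.4145 − -46.7561 = 32.3416°.
a = sin²(Δφ/2) + cos φ₁ · cos φ₂ · sin²(Δλ/2) = 0.169791.
c = 2·atan2(√a, √(1−a)) = 0.84942 rad → d = 6371·c ≈ 5411.66 km.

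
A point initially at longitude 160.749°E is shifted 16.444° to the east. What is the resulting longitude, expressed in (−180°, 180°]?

Start at +160.749°; shift +16.444° → +177.193°.
+177.193° already lies in (−180°, 180°].

177.193°E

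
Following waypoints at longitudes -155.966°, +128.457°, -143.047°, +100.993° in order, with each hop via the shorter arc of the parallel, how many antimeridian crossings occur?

3

Leg 1: -155.966° → +128.457°, shortest Δλ = -75.577° (west) — crosses 180°.
Leg 2: +128.457° → -143.047°, shortest Δλ = 88.496° (east) — crosses 180°.
Leg 3: -143.047° → +100.993°, shortest Δλ = -115.96° (west) — crosses 180°.
Total crossings: 3.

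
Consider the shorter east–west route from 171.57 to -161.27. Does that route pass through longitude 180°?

Yes

Naïve |-161.27 − 171.57| = 332.84° > 180°, so the shorter arc goes the other way round — across 180°.
Signed shortest Δλ = ((-161.27 − 171.57 + 180) mod 360) − 180 = 27.16°.
Going east by 27.16° from +171.57° passes through 180° before reaching -161.27°.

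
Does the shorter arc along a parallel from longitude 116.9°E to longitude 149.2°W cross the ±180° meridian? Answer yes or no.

Naïve |-149.2 − 116.9| = 266.1° > 180°, so the shorter arc goes the other way round — across 180°.
Signed shortest Δλ = ((-149.2 − 116.9 + 180) mod 360) − 180 = 93.9°.
Going east by 93.9° from +116.9° passes through 180° before reaching -149.2°.

Yes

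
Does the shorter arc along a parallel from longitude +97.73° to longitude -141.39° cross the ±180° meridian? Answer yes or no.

Naïve |-141.39 − 97.73| = 239.12° > 180°, so the shorter arc goes the other way round — across 180°.
Signed shortest Δλ = ((-141.39 − 97.73 + 180) mod 360) − 180 = 120.88°.
Going east by 120.88° from +97.73° passes through 180° before reaching -141.39°.

Yes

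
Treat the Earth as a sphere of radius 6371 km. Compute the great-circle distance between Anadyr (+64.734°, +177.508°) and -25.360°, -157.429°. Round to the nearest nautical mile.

Δλ = -157.429 − 177.508 = -334.937°; wrapped into (−180°, 180°]: 25.063°.
Δφ = -25.360 − 64.734 = -90.094°.
a = sin²(Δφ/2) + cos φ₁ · cos φ₂ · sin²(Δλ/2) = 0.518978.
c = 2·atan2(√a, √(1−a)) = 1.60876 rad → d = 6371·c ≈ 10249.42 km ≈ 5534.24 nmi.

5534 nmi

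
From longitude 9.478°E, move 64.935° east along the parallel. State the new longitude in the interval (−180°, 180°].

74.413°E

Start at +9.478°; shift +64.935° → +74.413°.
+74.413° already lies in (−180°, 180°].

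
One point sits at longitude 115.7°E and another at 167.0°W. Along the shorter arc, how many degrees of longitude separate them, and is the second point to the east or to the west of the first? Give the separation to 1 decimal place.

Raw difference: -167.0 − 115.7 = -282.7°.
Normalise into (−180°, 180°]: -282.7° + 360° = 77.3°.
Positive ⇒ the second point lies to the east; separation 77.3°.

77.3° east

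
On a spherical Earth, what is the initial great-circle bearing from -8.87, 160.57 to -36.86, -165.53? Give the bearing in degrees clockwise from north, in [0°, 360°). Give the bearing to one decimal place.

137.7°

Δλ = -165.53 − 160.57 = -326.10°; wrapped into (−180°, 180°]: 33.90°.
θ = atan2( sin Δλ · cos φ₂ , cos φ₁ · sin φ₂ − sin φ₁ · cos φ₂ · cos Δλ )
  = atan2(0.44625, -0.49029) = 137.692° → normalised to [0°, 360°): 137.692°.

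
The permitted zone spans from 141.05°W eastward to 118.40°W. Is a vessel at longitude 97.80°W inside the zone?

Band width going east from -141.05° to -118.40°: ((-118.40 − -141.05) mod 360) = 22.65°.
Offset of -97.80° east of the west edge: ((-97.80 − -141.05) mod 360) = 43.25°.
43.25° > 22.65° ⇒ outside.

No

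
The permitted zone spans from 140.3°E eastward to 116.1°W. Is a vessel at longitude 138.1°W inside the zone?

Band width going east from +140.3° to -116.1°: ((-116.1 − 140.3) mod 360) = 103.6°.
Offset of -138.1° east of the west edge: ((-138.1 − 140.3) mod 360) = 81.6°.
81.6° ≤ 103.6° ⇒ inside.

Yes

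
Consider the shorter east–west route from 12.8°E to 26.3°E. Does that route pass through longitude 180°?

Signed shortest Δλ = ((26.3 − 12.8 + 180) mod 360) − 180 = 13.5°.
Going east by 13.5° from +12.8° reaches +26.3° without touching 180°.

No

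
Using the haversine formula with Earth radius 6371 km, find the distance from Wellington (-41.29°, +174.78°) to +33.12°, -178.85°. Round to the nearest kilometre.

Δλ = -178.85 − 174.78 = -353.63°; wrapped into (−180°, 180°]: 6.37°.
Δφ = 33.12 − -41.29 = 74.41°.
a = sin²(Δφ/2) + cos φ₁ · cos φ₂ · sin²(Δλ/2) = 0.367567.
c = 2·atan2(√a, √(1−a)) = 1.30273 rad → d = 6371·c ≈ 8299.70 km.

8300 km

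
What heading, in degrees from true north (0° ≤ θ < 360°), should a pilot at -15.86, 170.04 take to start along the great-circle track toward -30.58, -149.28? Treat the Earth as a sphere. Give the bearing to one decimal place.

Δλ = -149.28 − 170.04 = -319.32°; wrapped into (−180°, 180°]: 40.68°.
θ = atan2( sin Δλ · cos φ₂ , cos φ₁ · sin φ₂ − sin φ₁ · cos φ₂ · cos Δλ )
  = atan2(0.56118, -0.31095) = 118.991° → normalised to [0°, 360°): 118.991°.

119.0°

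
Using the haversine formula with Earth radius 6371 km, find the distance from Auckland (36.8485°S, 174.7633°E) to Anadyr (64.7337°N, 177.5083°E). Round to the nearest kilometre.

11298 km

Δλ = 177.5083 − 174.7633 = 2.7450°.
Δφ = 64.7337 − -36.8485 = 101.5822°.
a = sin²(Δφ/2) + cos φ₁ · cos φ₂ · sin²(Δλ/2) = 0.600583.
c = 2·atan2(√a, √(1−a)) = 1.77334 rad → d = 6371·c ≈ 11297.97 km.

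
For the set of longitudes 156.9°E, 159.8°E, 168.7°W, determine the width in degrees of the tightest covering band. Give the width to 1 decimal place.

Sort the longitudes: -168.7°, +156.9°, +159.8°.
Eastward gaps between consecutive values (wrapping around): 325.6°, 2.9°, 31.5°.
Largest gap = 325.6° ⇒ minimal covering band is its complement: 360° − 325.6° = 34.4°.
Band runs from +156.9° eastward to -168.7°, crossing the antimeridian.

34.4°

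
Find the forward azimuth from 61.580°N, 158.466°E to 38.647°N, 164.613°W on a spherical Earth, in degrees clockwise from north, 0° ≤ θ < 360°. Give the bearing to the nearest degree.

118°

Δλ = -164.613 − 158.466 = -323.079°; wrapped into (−180°, 180°]: 36.921°.
θ = atan2( sin Δλ · cos φ₂ , cos φ₁ · sin φ₂ − sin φ₁ · cos φ₂ · cos Δλ )
  = atan2(0.46916, -0.25191) = 118.233° → normalised to [0°, 360°): 118.233°.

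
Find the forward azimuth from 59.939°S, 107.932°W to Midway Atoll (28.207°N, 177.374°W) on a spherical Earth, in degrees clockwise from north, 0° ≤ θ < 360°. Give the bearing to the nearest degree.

Δλ = -177.374 − -107.932 = -69.442°.
θ = atan2( sin Δλ · cos φ₂ , cos φ₁ · sin φ₂ − sin φ₁ · cos φ₂ · cos Δλ )
  = atan2(-0.82513, 0.50460) = -58.553° → normalised to [0°, 360°): 301.447°.

301°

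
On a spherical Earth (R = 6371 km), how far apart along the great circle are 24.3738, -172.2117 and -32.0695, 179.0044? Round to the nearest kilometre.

6345 km

Δλ = 179.0044 − -172.2117 = 351.2161°; wrapped into (−180°, 180°]: -8.7839°.
Δφ = -32.0695 − 24.3738 = -56.4433°.
a = sin²(Δφ/2) + cos φ₁ · cos φ₂ · sin²(Δλ/2) = 0.228146.
c = 2·atan2(√a, √(1−a)) = 0.99595 rad → d = 6371·c ≈ 6345.17 km.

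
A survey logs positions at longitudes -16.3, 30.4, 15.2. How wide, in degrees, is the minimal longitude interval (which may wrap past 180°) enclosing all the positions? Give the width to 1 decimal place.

46.7°

Sort the longitudes: -16.3°, +15.2°, +30.4°.
Eastward gaps between consecutive values (wrapping around): 31.5°, 15.2°, 313.3°.
Largest gap = 313.3° ⇒ minimal covering band is its complement: 360° − 313.3° = 46.7°.
Band runs from -16.3° eastward to +30.4°.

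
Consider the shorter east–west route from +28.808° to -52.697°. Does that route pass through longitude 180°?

Signed shortest Δλ = ((-52.697 − 28.808 + 180) mod 360) − 180 = -81.505°.
Going west by 81.505° from +28.808° reaches -52.697° without touching 180°.

No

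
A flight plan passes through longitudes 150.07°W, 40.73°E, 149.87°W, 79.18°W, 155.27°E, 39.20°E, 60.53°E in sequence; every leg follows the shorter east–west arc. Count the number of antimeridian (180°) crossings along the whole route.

3

Leg 1: -150.07° → +40.73°, shortest Δλ = -169.2° (west) — crosses 180°.
Leg 2: +40.73° → -149.87°, shortest Δλ = 169.4° (east) — crosses 180°.
Leg 3: -149.87° → -79.18°, shortest Δλ = 70.69° (east) — does not cross 180°.
Leg 4: -79.18° → +155.27°, shortest Δλ = -125.55° (west) — crosses 180°.
Leg 5: +155.27° → +39.20°, shortest Δλ = -116.07° (west) — does not cross 180°.
Leg 6: +39.20° → +60.53°, shortest Δλ = 21.33° (east) — does not cross 180°.
Total crossings: 3.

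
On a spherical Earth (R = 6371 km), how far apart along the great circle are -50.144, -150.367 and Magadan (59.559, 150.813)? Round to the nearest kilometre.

13297 km

Δλ = 150.813 − -150.367 = 301.180°; wrapped into (−180°, 180°]: -58.820°.
Δφ = 59.559 − -50.144 = 109.703°.
a = sin²(Δφ/2) + cos φ₁ · cos φ₂ · sin²(Δλ/2) = 0.746867.
c = 2·atan2(√a, √(1−a)) = 2.08718 rad → d = 6371·c ≈ 13297.39 km.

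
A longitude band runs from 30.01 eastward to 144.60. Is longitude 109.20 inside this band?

Yes

Band width going east from +30.01° to +144.60°: ((144.60 − 30.01) mod 360) = 114.59°.
Offset of +109.20° east of the west edge: ((109.20 − 30.01) mod 360) = 79.19°.
79.19° ≤ 114.59° ⇒ inside.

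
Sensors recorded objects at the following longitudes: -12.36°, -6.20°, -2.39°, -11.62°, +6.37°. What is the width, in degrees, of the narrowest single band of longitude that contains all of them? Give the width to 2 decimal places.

18.73°

Sort the longitudes: -12.36°, -11.62°, -6.20°, -2.39°, +6.37°.
Eastward gaps between consecutive values (wrapping around): 0.74°, 5.42°, 3.81°, 8.76°, 341.27°.
Largest gap = 341.27° ⇒ minimal covering band is its complement: 360° − 341.27° = 18.73°.
Band runs from -12.36° eastward to +6.37°.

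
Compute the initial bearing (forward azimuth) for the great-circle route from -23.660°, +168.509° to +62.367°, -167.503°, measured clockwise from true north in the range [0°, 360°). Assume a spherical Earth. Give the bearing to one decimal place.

10.9°

Δλ = -167.503 − 168.509 = -336.012°; wrapped into (−180°, 180°]: 23.988°.
θ = atan2( sin Δλ · cos φ₂ , cos φ₁ · sin φ₂ − sin φ₁ · cos φ₂ · cos Δλ )
  = atan2(0.18856, 0.98152) = 10.875° → normalised to [0°, 360°): 10.875°.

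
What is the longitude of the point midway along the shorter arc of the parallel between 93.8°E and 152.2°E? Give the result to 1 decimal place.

123.0°E

Signed shortest Δλ from +93.8° to +152.2° is +58.4°.
Midpoint longitude = +93.8° + (+58.4°)/2 = +93.8° + 29.2° = +123.0°.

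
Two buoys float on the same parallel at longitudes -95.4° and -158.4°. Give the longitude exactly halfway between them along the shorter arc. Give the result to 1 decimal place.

-126.9°

Signed shortest Δλ from -95.4° to -158.4° is -63.0°.
Midpoint longitude = -95.4° + (-63.0°)/2 = -95.4° − 31.5° = -126.9°.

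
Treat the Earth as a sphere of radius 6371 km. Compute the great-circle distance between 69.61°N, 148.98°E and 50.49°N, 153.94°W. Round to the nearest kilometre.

Δλ = -153.94 − 148.98 = -302.92°; wrapped into (−180°, 180°]: 57.08°.
Δφ = 50.49 − 69.61 = -19.12°.
a = sin²(Δφ/2) + cos φ₁ · cos φ₂ · sin²(Δλ/2) = 0.078181.
c = 2·atan2(√a, √(1−a)) = 0.56677 rad → d = 6371·c ≈ 3610.90 km.

3611 km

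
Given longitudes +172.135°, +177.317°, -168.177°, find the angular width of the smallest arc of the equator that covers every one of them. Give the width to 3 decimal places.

Sort the longitudes: -168.177°, +172.135°, +177.317°.
Eastward gaps between consecutive values (wrapping around): 340.312°, 5.182°, 14.506°.
Largest gap = 340.312° ⇒ minimal covering band is its complement: 360° − 340.312° = 19.688°.
Band runs from +172.135° eastward to -168.177°, crossing the antimeridian.

19.688°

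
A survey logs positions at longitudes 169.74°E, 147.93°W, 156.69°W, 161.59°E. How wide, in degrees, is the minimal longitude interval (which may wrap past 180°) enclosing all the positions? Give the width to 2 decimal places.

50.48°

Sort the longitudes: -156.69°, -147.93°, +161.59°, +169.74°.
Eastward gaps between consecutive values (wrapping around): 8.76°, 309.52°, 8.15°, 33.57°.
Largest gap = 309.52° ⇒ minimal covering band is its complement: 360° − 309.52° = 50.48°.
Band runs from +161.59° eastward to -147.93°, crossing the antimeridian.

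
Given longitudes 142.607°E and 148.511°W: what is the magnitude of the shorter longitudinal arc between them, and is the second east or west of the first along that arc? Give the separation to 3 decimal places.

Raw difference: -148.511 − 142.607 = -291.118°.
Normalise into (−180°, 180°]: -291.118° + 360° = 68.882°.
Positive ⇒ the second point lies to the east; separation 68.882°.

68.882° east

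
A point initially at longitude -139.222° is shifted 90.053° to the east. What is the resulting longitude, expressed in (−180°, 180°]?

Start at -139.222°; shift +90.053° → -49.169°.
-49.169° already lies in (−180°, 180°].

-49.169°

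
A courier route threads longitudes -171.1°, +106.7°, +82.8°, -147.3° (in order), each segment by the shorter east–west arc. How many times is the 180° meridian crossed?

Leg 1: -171.1° → +106.7°, shortest Δλ = -82.2° (west) — crosses 180°.
Leg 2: +106.7° → +82.8°, shortest Δλ = -23.9° (west) — does not cross 180°.
Leg 3: +82.8° → -147.3°, shortest Δλ = 129.9° (east) — crosses 180°.
Total crossings: 2.

2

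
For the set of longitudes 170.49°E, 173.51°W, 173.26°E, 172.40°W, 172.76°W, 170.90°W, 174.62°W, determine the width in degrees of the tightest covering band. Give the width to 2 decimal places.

18.61°

Sort the longitudes: -174.62°, -173.51°, -172.76°, -172.40°, -170.90°, +170.49°, +173.26°.
Eastward gaps between consecutive values (wrapping around): 1.11°, 0.75°, 0.36°, 1.50°, 341.39°, 2.77°, 12.12°.
Largest gap = 341.39° ⇒ minimal covering band is its complement: 360° − 341.39° = 18.61°.
Band runs from +170.49° eastward to -170.90°, crossing the antimeridian.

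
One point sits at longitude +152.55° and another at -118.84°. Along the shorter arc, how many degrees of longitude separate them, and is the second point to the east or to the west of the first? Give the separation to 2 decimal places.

88.61° east

Raw difference: -118.84 − 152.55 = -271.39°.
Normalise into (−180°, 180°]: -271.39° + 360° = 88.61°.
Positive ⇒ the second point lies to the east; separation 88.61°.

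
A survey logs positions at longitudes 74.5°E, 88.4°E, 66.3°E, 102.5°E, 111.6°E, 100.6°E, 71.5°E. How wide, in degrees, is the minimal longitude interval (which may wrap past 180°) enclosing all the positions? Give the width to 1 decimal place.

Sort the longitudes: +66.3°, +71.5°, +74.5°, +88.4°, +100.6°, +102.5°, +111.6°.
Eastward gaps between consecutive values (wrapping around): 5.2°, 3.0°, 13.9°, 12.2°, 1.9°, 9.1°, 314.7°.
Largest gap = 314.7° ⇒ minimal covering band is its complement: 360° − 314.7° = 45.3°.
Band runs from +66.3° eastward to +111.6°.

45.3°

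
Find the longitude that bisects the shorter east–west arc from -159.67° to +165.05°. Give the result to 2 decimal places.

Signed shortest Δλ from -159.67° to +165.05° is -35.28°.
Midpoint longitude = -159.67° + (-35.28°)/2 = -159.67° − 17.64° = -177.31°.
(The naïve average (-159.67 + +165.05)/2 = 2.69° is on the wrong side of the globe.)

-177.31°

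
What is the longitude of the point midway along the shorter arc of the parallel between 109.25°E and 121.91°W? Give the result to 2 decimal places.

Signed shortest Δλ from +109.25° to -121.91° is +128.84°.
Midpoint longitude = +109.25° + (+128.84°)/2 = +109.25° + 64.42° = +173.67°.
(The naïve average (+109.25 + -121.91)/2 = -6.33° is on the wrong side of the globe.)

173.67°E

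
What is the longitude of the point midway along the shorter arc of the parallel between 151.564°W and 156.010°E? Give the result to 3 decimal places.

Signed shortest Δλ from -151.564° to +156.010° is -52.426°.
Midpoint longitude = -151.564° + (-52.426°)/2 = -151.564° − 26.213° = -177.777°.
(The naïve average (-151.564 + +156.010)/2 = 2.223° is on the wrong side of the globe.)

177.777°W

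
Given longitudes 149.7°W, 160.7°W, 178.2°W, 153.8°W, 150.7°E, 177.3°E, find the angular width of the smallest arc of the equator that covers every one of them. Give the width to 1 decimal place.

Sort the longitudes: -178.2°, -160.7°, -153.8°, -149.7°, +150.7°, +177.3°.
Eastward gaps between consecutive values (wrapping around): 17.5°, 6.9°, 4.1°, 300.4°, 26.6°, 4.5°.
Largest gap = 300.4° ⇒ minimal covering band is its complement: 360° − 300.4° = 59.6°.
Band runs from +150.7° eastward to -149.7°, crossing the antimeridian.

59.6°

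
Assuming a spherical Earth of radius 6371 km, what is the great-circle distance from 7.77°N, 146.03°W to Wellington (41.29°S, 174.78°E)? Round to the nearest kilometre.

Δλ = 174.78 − -146.03 = 320.81°; wrapped into (−180°, 180°]: -39.19°.
Δφ = -41.29 − 7.77 = -49.06°.
a = sin²(Δφ/2) + cos φ₁ · cos φ₂ · sin²(Δλ/2) = 0.256100.
c = 2·atan2(√a, √(1−a)) = 1.06123 rad → d = 6371·c ≈ 6761.08 km.

6761 km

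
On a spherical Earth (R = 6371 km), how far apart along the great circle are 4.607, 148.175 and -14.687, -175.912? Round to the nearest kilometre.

Δλ = -175.912 − 148.175 = -324.087°; wrapped into (−180°, 180°]: 35.913°.
Δφ = -14.687 − 4.607 = -19.294°.
a = sin²(Δφ/2) + cos φ₁ · cos φ₂ · sin²(Δλ/2) = 0.119725.
c = 2·atan2(√a, √(1−a)) = 0.70664 rad → d = 6371·c ≈ 4501.99 km.

4502 km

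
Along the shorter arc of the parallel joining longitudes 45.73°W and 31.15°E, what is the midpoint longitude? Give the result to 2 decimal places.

Signed shortest Δλ from -45.73° to +31.15° is +76.88°.
Midpoint longitude = -45.73° + (+76.88°)/2 = -45.73° + 38.44° = -7.29°.

7.29°W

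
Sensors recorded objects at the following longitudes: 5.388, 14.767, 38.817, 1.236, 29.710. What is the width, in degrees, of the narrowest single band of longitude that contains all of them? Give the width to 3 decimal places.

Sort the longitudes: +1.236°, +5.388°, +14.767°, +29.710°, +38.817°.
Eastward gaps between consecutive values (wrapping around): 4.152°, 9.379°, 14.943°, 9.107°, 322.419°.
Largest gap = 322.419° ⇒ minimal covering band is its complement: 360° − 322.419° = 37.581°.
Band runs from +1.236° eastward to +38.817°.

37.581°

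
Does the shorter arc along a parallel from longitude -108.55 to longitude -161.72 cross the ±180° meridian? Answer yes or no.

Signed shortest Δλ = ((-161.72 − -108.55 + 180) mod 360) − 180 = -53.17°.
Going west by 53.17° from -108.55° reaches -161.72° without touching 180°.

No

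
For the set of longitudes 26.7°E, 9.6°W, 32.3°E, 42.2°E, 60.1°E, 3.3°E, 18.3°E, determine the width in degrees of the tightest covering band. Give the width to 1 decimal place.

69.7°

Sort the longitudes: -9.6°, +3.3°, +18.3°, +26.7°, +32.3°, +42.2°, +60.1°.
Eastward gaps between consecutive values (wrapping around): 12.9°, 15.0°, 8.4°, 5.6°, 9.9°, 17.9°, 290.3°.
Largest gap = 290.3° ⇒ minimal covering band is its complement: 360° − 290.3° = 69.7°.
Band runs from -9.6° eastward to +60.1°.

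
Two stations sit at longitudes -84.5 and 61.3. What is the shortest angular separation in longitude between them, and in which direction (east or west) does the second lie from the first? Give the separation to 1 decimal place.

Raw difference: 61.3 − -84.5 = 145.8°.
Normalise into (−180°, 180°]: 145.8° stays 145.8°.
Positive ⇒ the second point lies to the east; separation 145.8°.

145.8° east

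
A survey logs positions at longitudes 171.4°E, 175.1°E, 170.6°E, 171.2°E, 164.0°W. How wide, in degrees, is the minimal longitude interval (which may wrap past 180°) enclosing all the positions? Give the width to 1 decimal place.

25.4°

Sort the longitudes: -164.0°, +170.6°, +171.2°, +171.4°, +175.1°.
Eastward gaps between consecutive values (wrapping around): 334.6°, 0.6°, 0.2°, 3.7°, 20.9°.
Largest gap = 334.6° ⇒ minimal covering band is its complement: 360° − 334.6° = 25.4°.
Band runs from +170.6° eastward to -164.0°, crossing the antimeridian.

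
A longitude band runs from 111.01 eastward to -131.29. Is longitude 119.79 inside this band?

Band width going east from +111.01° to -131.29°: ((-131.29 − 111.01) mod 360) = 117.70°.
Offset of +119.79° east of the west edge: ((119.79 − 111.01) mod 360) = 8.78°.
8.78° ≤ 117.70° ⇒ inside.

Yes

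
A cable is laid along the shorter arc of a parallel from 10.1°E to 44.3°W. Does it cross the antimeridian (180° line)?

No

Signed shortest Δλ = ((-44.3 − 10.1 + 180) mod 360) − 180 = -54.4°.
Going west by 54.4° from +10.1° reaches -44.3° without touching 180°.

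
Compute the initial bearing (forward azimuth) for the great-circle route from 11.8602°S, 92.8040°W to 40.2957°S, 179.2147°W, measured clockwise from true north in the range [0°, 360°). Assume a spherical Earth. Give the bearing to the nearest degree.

Δλ = -179.2147 − -92.8040 = -86.4107°.
θ = atan2( sin Δλ · cos φ₂ , cos φ₁ · sin φ₂ − sin φ₁ · cos φ₂ · cos Δλ )
  = atan2(-0.76122, -0.62311) = -129.303° → normalised to [0°, 360°): 230.697°.

231°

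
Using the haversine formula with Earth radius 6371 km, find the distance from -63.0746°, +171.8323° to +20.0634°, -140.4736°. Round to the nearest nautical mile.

Δλ = -140.4736 − 171.8323 = -312.3059°; wrapped into (−180°, 180°]: 47.6941°.
Δφ = 20.0634 − -63.0746 = 83.1380°.
a = sin²(Δφ/2) + cos φ₁ · cos φ₂ · sin²(Δλ/2) = 0.509787.
c = 2·atan2(√a, √(1−a)) = 1.59037 rad → d = 6371·c ≈ 10132.25 km ≈ 5470.98 nmi.

5471 nmi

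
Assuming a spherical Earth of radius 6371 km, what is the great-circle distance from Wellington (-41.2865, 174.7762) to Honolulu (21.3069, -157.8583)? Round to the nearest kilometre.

Δλ = -157.8583 − 174.7762 = -332.6345°; wrapped into (−180°, 180°]: 27.3655°.
Δφ = 21.3069 − -41.2865 = 62.5934°.
a = sin²(Δφ/2) + cos φ₁ · cos φ₂ · sin²(Δλ/2) = 0.309020.
c = 2·atan2(√a, √(1−a)) = 1.17888 rad → d = 6371·c ≈ 7510.64 km.

7511 km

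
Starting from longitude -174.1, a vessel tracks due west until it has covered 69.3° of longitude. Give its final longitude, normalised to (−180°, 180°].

Start at -174.1°; shift −69.3° → -243.4°.
-243.4° lies outside (−180°, 180°]; add 360° → +116.6°.

+116.6°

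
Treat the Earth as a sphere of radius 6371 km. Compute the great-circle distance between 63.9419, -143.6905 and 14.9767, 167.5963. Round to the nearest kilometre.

6582 km

Δλ = 167.5963 − -143.6905 = 311.2868°; wrapped into (−180°, 180°]: -48.7132°.
Δφ = 14.9767 − 63.9419 = -48.9652°.
a = sin²(Δφ/2) + cos φ₁ · cos φ₂ · sin²(Δλ/2) = 0.243919.
c = 2·atan2(√a, √(1−a)) = 1.03310 rad → d = 6371·c ≈ 6581.86 km.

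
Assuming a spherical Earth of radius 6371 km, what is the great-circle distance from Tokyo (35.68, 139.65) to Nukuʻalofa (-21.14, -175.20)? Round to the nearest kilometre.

Δλ = -175.20 − 139.65 = -314.85°; wrapped into (−180°, 180°]: 45.15°.
Δφ = -21.14 − 35.68 = -56.82°.
a = sin²(Δφ/2) + cos φ₁ · cos φ₂ · sin²(Δλ/2) = 0.338018.
c = 2·atan2(√a, √(1−a)) = 1.24088 rad → d = 6371·c ≈ 7905.64 km.

7906 km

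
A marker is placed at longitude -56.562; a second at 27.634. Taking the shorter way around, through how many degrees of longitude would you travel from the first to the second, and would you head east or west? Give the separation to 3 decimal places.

84.196° east

Raw difference: 27.634 − -56.562 = 84.196°.
Normalise into (−180°, 180°]: 84.196° stays 84.196°.
Positive ⇒ the second point lies to the east; separation 84.196°.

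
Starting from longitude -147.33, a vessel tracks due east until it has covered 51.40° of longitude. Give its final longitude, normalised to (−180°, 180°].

-95.93°

Start at -147.33°; shift +51.40° → -95.93°.
-95.93° already lies in (−180°, 180°].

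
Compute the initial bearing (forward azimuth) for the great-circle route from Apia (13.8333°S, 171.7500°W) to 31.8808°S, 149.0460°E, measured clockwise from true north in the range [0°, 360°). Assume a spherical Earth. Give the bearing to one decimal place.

Δλ = 149.0460 − -171.7500 = 320.7960°; wrapped into (−180°, 180°]: -39.2040°.
θ = atan2( sin Δλ · cos φ₂ , cos φ₁ · sin φ₂ − sin φ₁ · cos φ₂ · cos Δλ )
  = atan2(-0.53673, -0.35551) = -123.519° → normalised to [0°, 360°): 236.481°.

236.5°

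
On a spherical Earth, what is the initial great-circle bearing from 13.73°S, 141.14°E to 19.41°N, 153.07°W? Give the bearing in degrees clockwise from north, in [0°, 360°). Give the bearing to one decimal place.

64.3°

Δλ = -153.07 − 141.14 = -294.21°; wrapped into (−180°, 180°]: 65.79°.
θ = atan2( sin Δλ · cos φ₂ , cos φ₁ · sin φ₂ − sin φ₁ · cos φ₂ · cos Δλ )
  = atan2(0.86021, 0.41463) = 64.266° → normalised to [0°, 360°): 64.266°.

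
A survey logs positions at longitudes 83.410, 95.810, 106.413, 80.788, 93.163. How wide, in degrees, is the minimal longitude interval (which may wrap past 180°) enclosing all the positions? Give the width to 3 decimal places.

25.625°

Sort the longitudes: +80.788°, +83.410°, +93.163°, +95.810°, +106.413°.
Eastward gaps between consecutive values (wrapping around): 2.622°, 9.753°, 2.647°, 10.603°, 334.375°.
Largest gap = 334.375° ⇒ minimal covering band is its complement: 360° − 334.375° = 25.625°.
Band runs from +80.788° eastward to +106.413°.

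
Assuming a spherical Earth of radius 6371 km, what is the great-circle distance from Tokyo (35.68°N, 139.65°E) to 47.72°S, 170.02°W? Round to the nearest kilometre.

Δλ = -170.02 − 139.65 = -309.67°; wrapped into (−180°, 180°]: 50.33°.
Δφ = -47.72 − 35.68 = -83.40°.
a = sin²(Δφ/2) + cos φ₁ · cos φ₂ · sin²(Δλ/2) = 0.541343.
c = 2·atan2(√a, √(1−a)) = 1.65358 rad → d = 6371·c ≈ 10534.93 km.

10535 km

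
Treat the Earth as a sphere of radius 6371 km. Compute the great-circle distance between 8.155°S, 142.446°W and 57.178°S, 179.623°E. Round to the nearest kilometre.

6355 km

Δλ = 179.623 − -142.446 = 322.069°; wrapped into (−180°, 180°]: -37.931°.
Δφ = -57.178 − -8.155 = -49.023°.
a = sin²(Δφ/2) + cos φ₁ · cos φ₂ · sin²(Δλ/2) = 0.228795.
c = 2·atan2(√a, √(1−a)) = 0.99749 rad → d = 6371·c ≈ 6355.02 km.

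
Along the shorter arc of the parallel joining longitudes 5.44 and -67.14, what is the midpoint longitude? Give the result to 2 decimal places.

-30.85°

Signed shortest Δλ from +5.44° to -67.14° is -72.58°.
Midpoint longitude = +5.44° + (-72.58°)/2 = +5.44° − 36.29° = -30.85°.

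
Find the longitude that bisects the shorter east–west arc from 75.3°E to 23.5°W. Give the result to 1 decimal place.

25.9°E

Signed shortest Δλ from +75.3° to -23.5° is -98.8°.
Midpoint longitude = +75.3° + (-98.8°)/2 = +75.3° − 49.4° = +25.9°.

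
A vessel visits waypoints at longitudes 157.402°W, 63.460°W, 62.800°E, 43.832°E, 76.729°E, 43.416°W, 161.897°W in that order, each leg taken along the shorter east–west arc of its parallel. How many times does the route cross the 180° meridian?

Leg 1: -157.402° → -63.460°, shortest Δλ = 93.942° (east) — does not cross 180°.
Leg 2: -63.460° → +62.800°, shortest Δλ = 126.26° (east) — does not cross 180°.
Leg 3: +62.800° → +43.832°, shortest Δλ = -18.968° (west) — does not cross 180°.
Leg 4: +43.832° → +76.729°, shortest Δλ = 32.897° (east) — does not cross 180°.
Leg 5: +76.729° → -43.416°, shortest Δλ = -120.145° (west) — does not cross 180°.
Leg 6: -43.416° → -161.897°, shortest Δλ = -118.481° (west) — does not cross 180°.
Total crossings: 0.

0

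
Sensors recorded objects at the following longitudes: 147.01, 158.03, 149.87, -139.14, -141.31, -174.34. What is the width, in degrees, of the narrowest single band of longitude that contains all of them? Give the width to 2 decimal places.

73.85°

Sort the longitudes: -174.34°, -141.31°, -139.14°, +147.01°, +149.87°, +158.03°.
Eastward gaps between consecutive values (wrapping around): 33.03°, 2.17°, 286.15°, 2.86°, 8.16°, 27.63°.
Largest gap = 286.15° ⇒ minimal covering band is its complement: 360° − 286.15° = 73.85°.
Band runs from +147.01° eastward to -139.14°, crossing the antimeridian.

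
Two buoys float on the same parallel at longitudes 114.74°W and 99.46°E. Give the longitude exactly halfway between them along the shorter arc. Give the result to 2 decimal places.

172.36°E

Signed shortest Δλ from -114.74° to +99.46° is -145.80°.
Midpoint longitude = -114.74° + (-145.80°)/2 = -114.74° − 72.90° = -187.64°.
Normalise into (−180°, 180°]: +172.36°.
(The naïve average (-114.74 + +99.46)/2 = -7.64° is on the wrong side of the globe.)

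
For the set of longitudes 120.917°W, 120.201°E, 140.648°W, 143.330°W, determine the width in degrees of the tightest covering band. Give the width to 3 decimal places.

118.882°

Sort the longitudes: -143.330°, -140.648°, -120.917°, +120.201°.
Eastward gaps between consecutive values (wrapping around): 2.682°, 19.731°, 241.118°, 96.469°.
Largest gap = 241.118° ⇒ minimal covering band is its complement: 360° − 241.118° = 118.882°.
Band runs from +120.201° eastward to -120.917°, crossing the antimeridian.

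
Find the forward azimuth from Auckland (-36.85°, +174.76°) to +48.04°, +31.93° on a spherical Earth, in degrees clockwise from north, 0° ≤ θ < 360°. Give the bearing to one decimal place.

Δλ = 31.93 − 174.76 = -142.83°.
θ = atan2( sin Δλ · cos φ₂ , cos φ₁ · sin φ₂ − sin φ₁ · cos φ₂ · cos Δλ )
  = atan2(-0.40396, 0.27552) = -55.704° → normalised to [0°, 360°): 304.296°.

304.3°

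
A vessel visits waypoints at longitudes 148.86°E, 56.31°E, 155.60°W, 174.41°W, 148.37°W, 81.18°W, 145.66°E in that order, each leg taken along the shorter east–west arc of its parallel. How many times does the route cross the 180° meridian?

Leg 1: +148.86° → +56.31°, shortest Δλ = -92.55° (west) — does not cross 180°.
Leg 2: +56.31° → -155.60°, shortest Δλ = 148.09° (east) — crosses 180°.
Leg 3: -155.60° → -174.41°, shortest Δλ = -18.81° (west) — does not cross 180°.
Leg 4: -174.41° → -148.37°, shortest Δλ = 26.04° (east) — does not cross 180°.
Leg 5: -148.37° → -81.18°, shortest Δλ = 67.19° (east) — does not cross 180°.
Leg 6: -81.18° → +145.66°, shortest Δλ = -133.16° (west) — crosses 180°.
Total crossings: 2.

2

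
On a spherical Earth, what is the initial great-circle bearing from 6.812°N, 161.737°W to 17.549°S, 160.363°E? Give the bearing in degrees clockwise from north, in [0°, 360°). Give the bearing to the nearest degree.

Δλ = 160.363 − -161.737 = 322.100°; wrapped into (−180°, 180°]: -37.900°.
θ = atan2( sin Δλ · cos φ₂ , cos φ₁ · sin φ₂ − sin φ₁ · cos φ₂ · cos Δλ )
  = atan2(-0.58570, -0.38863) = -123.566° → normalised to [0°, 360°): 236.434°.

236°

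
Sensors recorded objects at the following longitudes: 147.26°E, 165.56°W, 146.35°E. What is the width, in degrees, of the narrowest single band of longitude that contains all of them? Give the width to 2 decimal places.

Sort the longitudes: -165.56°, +146.35°, +147.26°.
Eastward gaps between consecutive values (wrapping around): 311.91°, 0.91°, 47.18°.
Largest gap = 311.91° ⇒ minimal covering band is its complement: 360° − 311.91° = 48.09°.
Band runs from +146.35° eastward to -165.56°, crossing the antimeridian.

48.09°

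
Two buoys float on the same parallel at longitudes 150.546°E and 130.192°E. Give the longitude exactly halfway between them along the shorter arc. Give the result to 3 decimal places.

140.369°E

Signed shortest Δλ from +150.546° to +130.192° is -20.354°.
Midpoint longitude = +150.546° + (-20.354°)/2 = +150.546° − 10.177° = +140.369°.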